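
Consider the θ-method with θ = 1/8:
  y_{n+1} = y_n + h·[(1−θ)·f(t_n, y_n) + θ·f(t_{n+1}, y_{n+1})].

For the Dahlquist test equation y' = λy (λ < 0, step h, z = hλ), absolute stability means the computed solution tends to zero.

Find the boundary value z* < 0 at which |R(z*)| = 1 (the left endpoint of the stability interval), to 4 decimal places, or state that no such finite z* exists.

left endpoint -2.6667.

Set f=λy, z=hλ:
  y_{n+1} = y_n + z·[7/8·y_n + 1/8·y_{n+1}] ⇒ (1 − 1/8z)y_{n+1} = (1 + 7/8z)y_n
  Hence R(z) = (1 + 7/8z)/(1 − 1/8z).

Solve |R(x)|<1 on ℝ⁻.
x=-0.47: |R|=0.5561
R=−1: 1+7/8x = −1+1/8x ⇒ -3/4x=2 ⇒ x=2/(-3/4)=-2.6667
Confirm numerically:
  x=-1.946: |R|=0.56525 <1
  x=-1.742: |R|=0.43051 <1
  x=-1.179: |R|=0.02756 <1
  x=-3.171: |R|=1.27088 >1
  x=-3.105: |R|=1.23683 >1
  x=-2.722: |R|=1.03096 >1
Interval (-2.6667, 0).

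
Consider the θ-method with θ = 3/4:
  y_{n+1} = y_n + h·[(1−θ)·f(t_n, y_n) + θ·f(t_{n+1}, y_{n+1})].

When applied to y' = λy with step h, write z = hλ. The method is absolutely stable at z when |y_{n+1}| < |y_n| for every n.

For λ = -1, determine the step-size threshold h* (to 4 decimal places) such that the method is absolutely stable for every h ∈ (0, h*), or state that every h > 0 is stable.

unbounded; (−∞, 0). Any h>0 works for λ=-1.

On y'=λy, z=hλ:
  y_{n+1} = y_n + z·[1/4·y_n + 3/4·y_{n+1}] ⇒ (1 − 3/4z)y_{n+1} = (1 + 1/4z)y_n
  R(z) = (1 + 1/4z)/(1 − 3/4z).

Find x<0 with |R(x)|<1.
x=-0.88: |R|=0.4699
x=-2: |R|=0.2000
x=-10: |R|=0.1765
x=-100: |R|=0.3158
θ=3/4≥1/2 ⇒ |1+1/4x|<|1−3/4x| ∀x<0 ⇒ stable on all of ℝ⁻.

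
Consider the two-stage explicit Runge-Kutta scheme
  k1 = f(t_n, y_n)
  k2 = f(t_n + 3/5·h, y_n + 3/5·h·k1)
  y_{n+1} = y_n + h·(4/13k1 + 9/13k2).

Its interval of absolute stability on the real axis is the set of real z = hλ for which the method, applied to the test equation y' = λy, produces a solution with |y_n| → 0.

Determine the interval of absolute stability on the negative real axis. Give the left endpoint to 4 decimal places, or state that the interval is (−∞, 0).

Test eqn y'=λy, z=hλ:
  k1=λy_n ⇒ h·k1=z·y_n;  k2=λ(1+3/5z)y_n ⇒ h·k2=z(1+3/5z)y_n
  y_{n+1}/y_n = 1 + 4/13z + 9/13z(1+3/5z) = 1 + z + 27/65z²
  Hence R(z) = 1 + z + 27/65z².

Boundary: |R(x)|=1, x<0.
x=-1.03: |R|=0.4107
R=1: x+27/65x²=0 ⇒ x=−65/27=-2.4074; min R=1−1/(4·27/65)=0.3981>−1
Confirm numerically:
  x=-1.933: |R|=0.61908 <1
  x=-1.719: |R|=0.50845 <1
  x=-1.611: |R|=0.46706 <1
  x=-3.002: |R|=1.74145 >1
  x=-2.631: |R|=1.24436 >1
  x=-2.512: |R|=1.10914 >1
Stable set (-2.4074, 0).

(-2.4074, 0).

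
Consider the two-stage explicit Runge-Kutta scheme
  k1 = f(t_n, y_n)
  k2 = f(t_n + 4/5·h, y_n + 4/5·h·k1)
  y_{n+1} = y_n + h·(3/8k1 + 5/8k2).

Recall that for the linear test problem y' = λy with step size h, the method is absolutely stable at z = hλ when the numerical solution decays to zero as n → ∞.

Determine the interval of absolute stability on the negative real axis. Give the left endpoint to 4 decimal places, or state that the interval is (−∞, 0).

(-2.0000, 0).

Test eqn y'=λy, z=hλ:
  k1=λy_n ⇒ h·k1=z·y_n;  k2=λ(1+4/5z)y_n ⇒ h·k2=z(1+4/5z)y_n
  y_{n+1}/y_n = 1 + 3/8z + 5/8z(1+4/5z) = 1 + z + 1/2z²
  so R(z) = 1 + z + 1/2z².

Need |R(x)|<1, x<0.
x=-0.43: |R|=0.6624
R=1: x+1/2x²=0 ⇒ x=−2=-2.0000; min R=1−1/(4·1/2)=0.5000>−1
Confirm numerically:
  x=-1.797: |R|=0.81760 <1
  x=-1.398: |R|=0.57920 <1
  x=-1.059: |R|=0.50174 <1
  x=-0.901: |R|=0.50490 <1
  x=-2.313: |R|=1.36198 >1
  x=-2.263: |R|=1.29758 >1
Stable set (-2.0000, 0).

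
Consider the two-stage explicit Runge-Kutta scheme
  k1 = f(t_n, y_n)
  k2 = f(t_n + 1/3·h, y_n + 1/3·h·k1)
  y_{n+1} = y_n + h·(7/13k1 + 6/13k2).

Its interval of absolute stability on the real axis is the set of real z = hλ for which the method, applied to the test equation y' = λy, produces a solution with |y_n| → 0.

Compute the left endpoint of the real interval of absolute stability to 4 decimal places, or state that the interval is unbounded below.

z* = -6.5000.

Set f=λy, z=hλ:
  k1=λy_n ⇒ h·k1=z·y_n;  k2=λ(1+1/3z)y_n ⇒ h·k2=z(1+1/3z)y_n
  y_{n+1}/y_n = 1 + 7/13z + 6/13z(1+1/3z) = 1 + z + 2/13z²
  so R(z) = 1 + z + 2/13z².

Solve |R(x)|<1 on ℝ⁻.
x=-0.68: |R|=0.3911
R=1: x+2/13x²=0 ⇒ x=−13/2=-6.5000; min R=1−1/(4·2/13)=-0.6250>−1
Confirm numerically:
  x=-5.074: |R|=0.11316 <1
  x=-4.277: |R|=0.46273 <1
  x=-3.223: |R|=0.62489 <1
  x=-2.698: |R|=0.57812 <1
  x=-6.764: |R|=1.27472 >1
  x=-6.600: |R|=1.10154 >1
Stable set (-6.5000, 0).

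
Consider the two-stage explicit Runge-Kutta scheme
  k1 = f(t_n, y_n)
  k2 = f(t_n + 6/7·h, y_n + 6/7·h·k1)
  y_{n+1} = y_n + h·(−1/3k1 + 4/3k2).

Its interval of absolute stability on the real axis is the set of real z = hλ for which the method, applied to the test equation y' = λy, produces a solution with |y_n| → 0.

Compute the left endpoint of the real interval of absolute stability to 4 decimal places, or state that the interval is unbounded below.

z* = -0.8750.

On y'=λy, z=hλ:
  k1=λy_n ⇒ h·k1=z·y_n;  k2=λ(1+6/7z)y_n ⇒ h·k2=z(1+6/7z)y_n
  y_{n+1}/y_n = 1 − 1/3z + 4/3z(1+6/7z) = 1 + z + 8/7z²
  Hence R(z) = 1 + z + 8/7z².

Solve |R(x)|<1 on ℝ⁻.
x=-1.76: |R|=2.7801
R=1: x+8/7x²=0 ⇒ x=−7/8=-0.8750; min R=1−1/(4·8/7)=0.7812>−1
Confirm numerically:
  x=-0.844: |R|=0.97010 <1
  x=-0.763: |R|=0.90234 <1
  x=-0.708: |R|=0.86487 <1
  x=-0.397: |R|=0.78312 <1
  x=-1.417: |R|=1.87773 >1
  x=-1.163: |R|=1.38279 >1
  x=-0.986: |R|=1.12508 >1
Stable set (-0.8750, 0).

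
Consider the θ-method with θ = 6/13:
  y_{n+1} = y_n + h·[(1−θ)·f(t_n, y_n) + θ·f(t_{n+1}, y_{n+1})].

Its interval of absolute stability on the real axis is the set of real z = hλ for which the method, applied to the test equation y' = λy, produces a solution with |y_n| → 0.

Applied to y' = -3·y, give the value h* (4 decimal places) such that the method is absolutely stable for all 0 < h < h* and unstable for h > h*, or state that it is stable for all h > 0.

(-26.0000,0); λ=-3 ⇒ h* = (26)/3 = 8.6667.

With y'=λy (z=hλ):
  y_{n+1} = y_n + z·[7/13·y_n + 6/13·y_{n+1}] ⇒ (1 − 6/13z)y_{n+1} = (1 + 7/13z)y_n
  ⇒ R(z) = (1 + 7/13z)/(1 − 6/13z).

Boundary: |R(x)|=1, x<0.
x=-0.96: |R|=0.3348
R=−1: 1+7/13x = −1+6/13x ⇒ -1/13x=2 ⇒ x=2/(-1/13)=-26.0000
Confirm numerically:
  x=-21.898: |R|=0.97159 <1
  x=-21.063: |R|=0.96458 <1
  x=-13.410: |R|=0.86529 <1
  x=-26.183: |R|=1.00108 >1
  x=-26.093: |R|=1.00055 >1
Interval (-26.0000, 0).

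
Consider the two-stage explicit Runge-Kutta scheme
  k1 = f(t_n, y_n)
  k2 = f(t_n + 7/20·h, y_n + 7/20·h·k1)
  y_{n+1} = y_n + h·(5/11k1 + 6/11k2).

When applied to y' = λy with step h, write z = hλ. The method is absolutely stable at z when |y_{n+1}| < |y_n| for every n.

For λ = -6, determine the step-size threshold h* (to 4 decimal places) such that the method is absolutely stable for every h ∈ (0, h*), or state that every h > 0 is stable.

(-5.2381,0); λ=-6 ⇒ h* = (110/21)/6 = 0.8730.

Test eqn y'=λy, z=hλ:
  k1=λy_n ⇒ h·k1=z·y_n;  k2=λ(1+7/20z)y_n ⇒ h·k2=z(1+7/20z)y_n
  y_{n+1}/y_n = 1 + 5/11z + 6/11z(1+7/20z) = 1 + z + 21/110z²
  ⇒ R(z) = 1 + z + 21/110z².

Boundary: |R(x)|=1, x<0.
x=-0.7: |R|=0.3935
R=1: x+21/110x²=0 ⇒ x=−110/21=-5.2381; min R=1−1/(4·21/110)=-0.3095>−1
Confirm numerically:
  x=-3.690: |R|=0.09056 <1
  x=-2.954: |R|=0.28811 <1
  x=-2.835: |R|=0.30062 <1
  x=-5.411: |R|=1.17861 >1
  x=-5.385: |R|=1.15102 >1
Interval (-5.2381, 0).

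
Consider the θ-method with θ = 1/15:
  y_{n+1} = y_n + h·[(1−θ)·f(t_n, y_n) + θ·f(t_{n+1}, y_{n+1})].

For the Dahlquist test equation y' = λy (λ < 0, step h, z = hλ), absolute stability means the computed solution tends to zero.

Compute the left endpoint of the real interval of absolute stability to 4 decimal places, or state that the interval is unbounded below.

left endpoint -2.3077.

Set f=λy, z=hλ:
  y_{n+1} = y_n + z·[14/15·y_n + 1/15·y_{n+1}] ⇒ (1 − 1/15z)y_{n+1} = (1 + 14/15z)y_n
  so R(z) = (1 + 14/15z)/(1 − 1/15z).

Need |R(x)|<1, x<0.
x=-1.34: |R|=0.2301
R=−1: 1+14/15x = −1+1/15x ⇒ -13/15x=2 ⇒ x=2/(-13/15)=-2.3077
Confirm numerically:
  x=-2.285: |R|=0.98293 <1
  x=-2.100: |R|=0.84211 <1
  x=-2.002: |R|=0.76626 <1
  x=-1.747: |R|=0.56476 <1
  x=-2.905: |R|=1.43368 >1
  x=-2.617: |R|=1.22825 >1
  x=-2.346: |R|=1.02871 >1
Stable set (-2.3077, 0).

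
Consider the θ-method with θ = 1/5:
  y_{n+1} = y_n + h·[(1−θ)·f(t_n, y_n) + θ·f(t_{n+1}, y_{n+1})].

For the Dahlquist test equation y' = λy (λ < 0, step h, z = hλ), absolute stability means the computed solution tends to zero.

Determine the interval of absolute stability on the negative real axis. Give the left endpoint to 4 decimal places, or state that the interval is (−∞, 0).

z∈(-3.3333,0).

With y'=λy (z=hλ):
  y_{n+1} = y_n + z·[4/5·y_n + 1/5·y_{n+1}] ⇒ (1 − 1/5z)y_{n+1} = (1 + 4/5z)y_n
  R(z) = (1 + 4/5z)/(1 − 1/5z).

Find x<0 with |R(x)|<1.
x=-1.76: |R|=0.3018
R=−1: 1+4/5x = −1+1/5x ⇒ -3/5x=2 ⇒ x=2/(-3/5)=-3.3333
Confirm numerically:
  x=-2.941: |R|=0.85178 <1
  x=-2.654: |R|=0.73373 <1
  x=-2.622: |R|=0.72002 <1
  x=-2.457: |R|=0.64745 <1
  x=-3.581: |R|=1.08659 >1
  x=-3.574: |R|=1.08421 >1
  x=-3.492: |R|=1.05605 >1
Interval (-3.3333, 0).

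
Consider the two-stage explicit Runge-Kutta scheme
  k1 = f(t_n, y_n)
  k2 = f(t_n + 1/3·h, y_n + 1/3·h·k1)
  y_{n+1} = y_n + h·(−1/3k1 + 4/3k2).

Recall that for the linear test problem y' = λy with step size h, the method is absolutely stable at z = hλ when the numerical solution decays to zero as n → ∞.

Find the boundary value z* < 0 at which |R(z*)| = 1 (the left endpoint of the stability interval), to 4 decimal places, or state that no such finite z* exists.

left endpoint -2.2500.

With y'=λy (z=hλ):
  k1=λy_n ⇒ h·k1=z·y_n;  k2=λ(1+1/3z)y_n ⇒ h·k2=z(1+1/3z)y_n
  y_{n+1}/y_n = 1 − 1/3z + 4/3z(1+1/3z) = 1 + z + 4/9z²
  ⇒ R(z) = 1 + z + 4/9z².

Boundary: |R(x)|=1, x<0.
x=-0.41: |R|=0.6647
R=1: x+4/9x²=0 ⇒ x=−9/4=-2.2500; min R=1−1/(4·4/9)=0.4375>−1
Confirm numerically:
  x=-1.955: |R|=0.74368 <1
  x=-1.560: |R|=0.52160 <1
  x=-1.025: |R|=0.44194 <1
  x=-2.611: |R|=1.41892 >1
  x=-2.305: |R|=1.05634 >1
Stable set (-2.2500, 0).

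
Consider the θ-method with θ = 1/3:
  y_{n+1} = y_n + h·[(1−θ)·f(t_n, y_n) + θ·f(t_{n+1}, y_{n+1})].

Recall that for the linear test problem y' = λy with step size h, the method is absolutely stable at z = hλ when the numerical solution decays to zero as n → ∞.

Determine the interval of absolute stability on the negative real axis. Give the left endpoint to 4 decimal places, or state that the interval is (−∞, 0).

z∈(-6.0000,0).

Set f=λy, z=hλ:
  y_{n+1} = y_n + z·[2/3·y_n + 1/3·y_{n+1}] ⇒ (1 − 1/3z)y_{n+1} = (1 + 2/3z)y_n
  Hence R(z) = (1 + 2/3z)/(1 − 1/3z).

Find x<0 with |R(x)|<1.
x=-0.34: |R|=0.6946
R=−1: 1+2/3x = −1+1/3x ⇒ -1/3x=2 ⇒ x=2/(-1/3)=-6.0000
Confirm numerically:
  x=-4.698: |R|=0.83087 <1
  x=-3.139: |R|=0.53396 <1
  x=-2.508: |R|=0.36601 <1
  x=-6.077: |R|=1.00848 >1
  x=-6.054: |R|=1.00596 >1
  x=-6.031: |R|=1.00343 >1
So |R|<1 on (-6.0000, 0).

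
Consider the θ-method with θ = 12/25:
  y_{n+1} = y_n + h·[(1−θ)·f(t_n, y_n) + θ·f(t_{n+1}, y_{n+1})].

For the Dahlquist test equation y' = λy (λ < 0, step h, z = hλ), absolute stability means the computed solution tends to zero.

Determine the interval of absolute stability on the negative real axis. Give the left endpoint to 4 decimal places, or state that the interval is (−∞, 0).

(-50.0000, 0).

Set f=λy, z=hλ:
  y_{n+1} = y_n + z·[13/25·y_n + 12/25·y_{n+1}] ⇒ (1 − 12/25z)y_{n+1} = (1 + 13/25z)y_n
  so R(z) = (1 + 13/25z)/(1 − 12/25z).

Solve |R(x)|<1 on ℝ⁻.
x=-0.51: |R|=0.5903
R=−1: 1+13/25x = −1+12/25x ⇒ -1/25x=2 ⇒ x=2/(-1/25)=-50.0000
Confirm numerically:
  x=-48.372: |R|=0.99731 <1
  x=-27.070: |R|=0.93446 <1
  x=-24.686: |R|=0.92120 <1
  x=-50.183: |R|=1.00029 >1
  x=-50.123: |R|=1.00020 >1
Interval (-50.0000, 0).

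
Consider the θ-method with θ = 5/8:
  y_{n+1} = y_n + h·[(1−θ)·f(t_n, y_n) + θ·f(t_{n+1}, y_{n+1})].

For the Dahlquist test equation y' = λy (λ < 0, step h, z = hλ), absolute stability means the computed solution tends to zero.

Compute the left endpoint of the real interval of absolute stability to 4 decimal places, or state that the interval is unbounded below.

(−∞, 0) — no finite endpoint.

With y'=λy (z=hλ):
  y_{n+1} = y_n + z·[3/8·y_n + 5/8·y_{n+1}] ⇒ (1 − 5/8z)y_{n+1} = (1 + 3/8z)y_n
  Hence R(z) = (1 + 3/8z)/(1 − 5/8z).

Solve |R(x)|<1 on ℝ⁻.
x=-1.04: |R|=0.3697
x=-2: |R|=0.1111
x=-10: |R|=0.3793
x=-100: |R|=0.5748
θ=5/8≥1/2 ⇒ |1+3/8x|<|1−5/8x| ∀x<0 ⇒ unbounded interval.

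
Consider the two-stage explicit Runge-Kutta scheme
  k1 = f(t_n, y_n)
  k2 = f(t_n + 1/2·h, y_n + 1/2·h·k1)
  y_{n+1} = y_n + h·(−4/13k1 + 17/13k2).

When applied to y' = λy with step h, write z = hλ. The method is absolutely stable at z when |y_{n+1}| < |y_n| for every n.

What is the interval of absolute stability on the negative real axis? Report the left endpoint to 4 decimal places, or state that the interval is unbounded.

With y'=λy (z=hλ):
  k1=λy_n ⇒ h·k1=z·y_n;  k2=λ(1+1/2z)y_n ⇒ h·k2=z(1+1/2z)y_n
  y_{n+1}/y_n = 1 − 4/13z + 17/13z(1+1/2z) = 1 + z + 17/26z²
  Hence R(z) = 1 + z + 17/26z².

Solve |R(x)|<1 on ℝ⁻.
x=-1: |R|=0.6538
R=1: x+17/26x²=0 ⇒ x=−26/17=-1.5294; min R=1−1/(4·17/26)=0.6176>−1
Confirm numerically:
  x=-0.993: |R|=0.65172 <1
  x=-0.897: |R|=0.62909 <1
  x=-0.696: |R|=0.62073 <1
  x=-1.894: |R|=1.45150 >1
  x=-1.783: |R|=1.29564 >1
Interval (-1.5294, 0).

z∈(-1.5294,0).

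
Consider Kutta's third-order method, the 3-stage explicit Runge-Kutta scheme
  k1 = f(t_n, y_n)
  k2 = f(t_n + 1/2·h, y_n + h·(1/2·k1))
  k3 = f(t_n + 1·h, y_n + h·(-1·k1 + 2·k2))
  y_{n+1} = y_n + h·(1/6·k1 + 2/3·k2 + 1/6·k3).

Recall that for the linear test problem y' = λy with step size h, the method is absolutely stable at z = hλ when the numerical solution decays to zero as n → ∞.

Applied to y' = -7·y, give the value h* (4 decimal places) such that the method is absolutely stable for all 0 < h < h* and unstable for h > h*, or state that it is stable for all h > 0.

With y'=λy (z=hλ):
  order 3, 3-stage ⇒ R(z)=1+z+z^2/2+z^3/6
  (e.g. R(-1.4)=0.12267, |R|=0.12267)

Solve |R(x)|<1 on ℝ⁻.
x=-1.4: |R|=0.1227
|R(-2.1)|=0.4385 |R(-1.38)|=0.1342 |R(-0.78)|=0.4451
Bisect:
  x_lo=-3.1940 |R|=2.5238  x_hi=-0.1652 |R|=0.8477
  mid=-1.67959 |R|=0.05877 →hi
  mid=-2.43680 |R|=0.87941 →hi
  mid=-2.81540 |R|=1.57152 →lo
  mid=-2.62610 |R|=1.19633 →lo
  mid=-2.53145 |R|=1.03101 →lo
  mid=-2.48412 |R|=0.95355 →hi
  mid=-2.50778 |R|=0.99186 →hi
  ...
  [-2.51277,-2.51259] ⇒ x*=-2.5127
Stable set (-2.5127, 0).

(-2.5127,0); λ=-7 ⇒ h* = 0.3590.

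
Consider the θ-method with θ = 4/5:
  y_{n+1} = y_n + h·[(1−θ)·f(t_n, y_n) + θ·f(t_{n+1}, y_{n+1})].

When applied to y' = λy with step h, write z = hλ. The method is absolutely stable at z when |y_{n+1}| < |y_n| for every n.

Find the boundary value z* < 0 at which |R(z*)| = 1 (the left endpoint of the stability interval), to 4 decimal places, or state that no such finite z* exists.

interval (−∞, 0).

On y'=λy, z=hλ:
  y_{n+1} = y_n + z·[1/5·y_n + 4/5·y_{n+1}] ⇒ (1 − 4/5z)y_{n+1} = (1 + 1/5z)y_n
  ⇒ R(z) = (1 + 1/5z)/(1 − 4/5z).

Find x<0 with |R(x)|<1.
x=-0.9: |R|=0.4767
x=-2: |R|=0.2308
x=-10: |R|=0.1111
x=-100: |R|=0.2346
θ=4/5≥1/2 ⇒ |1+1/5x|<|1−4/5x| ∀x<0 ⇒ interval (−∞,0).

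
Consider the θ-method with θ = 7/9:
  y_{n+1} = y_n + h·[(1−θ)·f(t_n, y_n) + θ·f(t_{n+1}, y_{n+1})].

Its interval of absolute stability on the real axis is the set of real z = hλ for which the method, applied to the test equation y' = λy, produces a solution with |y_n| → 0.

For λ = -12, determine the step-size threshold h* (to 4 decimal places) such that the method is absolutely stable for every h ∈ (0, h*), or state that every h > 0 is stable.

(−∞, 0) — no finite endpoint. Any h>0 works for λ=-12.

Test eqn y'=λy, z=hλ:
  y_{n+1} = y_n + z·[2/9·y_n + 7/9·y_{n+1}] ⇒ (1 − 7/9z)y_{n+1} = (1 + 2/9z)y_n
  R(z) = (1 + 2/9z)/(1 − 7/9z).

Solve |R(x)|<1 on ℝ⁻.
x=-0.75: |R|=0.5263
x=-2: |R|=0.2174
x=-10: |R|=0.1392
x=-100: |R|=0.2694
θ=7/9≥1/2 ⇒ |1+2/9x|<|1−7/9x| ∀x<0 ⇒ interval (−∞,0).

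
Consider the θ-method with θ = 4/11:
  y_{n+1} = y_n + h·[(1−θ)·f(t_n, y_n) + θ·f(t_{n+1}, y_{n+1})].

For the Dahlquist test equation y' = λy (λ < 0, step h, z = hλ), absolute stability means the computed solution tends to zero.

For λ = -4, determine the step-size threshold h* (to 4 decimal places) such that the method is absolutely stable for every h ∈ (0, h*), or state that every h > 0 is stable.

(-7.3333,0); λ=-4 ⇒ h* = (22/3)/4 = 1.8333.

Set f=λy, z=hλ:
  y_{n+1} = y_n + z·[7/11·y_n + 4/11·y_{n+1}] ⇒ (1 − 4/11z)y_{n+1} = (1 + 7/11z)y_n
  R(z) = (1 + 7/11z)/(1 − 4/11z).

Boundary: |R(x)|=1, x<0.
x=-1.08: |R|=0.2245
R=−1: 1+7/11x = −1+4/11x ⇒ -3/11x=2 ⇒ x=2/(-3/11)=-7.3333
Confirm numerically:
  x=-6.498: |R|=0.93226 <1
  x=-6.204: |R|=0.90541 <1
  x=-5.032: |R|=0.77821 <1
  x=-7.854: |R|=1.03683 >1
  x=-7.532: |R|=1.01449 >1
  x=-7.503: |R|=1.01241 >1
So |R|<1 on (-7.3333, 0).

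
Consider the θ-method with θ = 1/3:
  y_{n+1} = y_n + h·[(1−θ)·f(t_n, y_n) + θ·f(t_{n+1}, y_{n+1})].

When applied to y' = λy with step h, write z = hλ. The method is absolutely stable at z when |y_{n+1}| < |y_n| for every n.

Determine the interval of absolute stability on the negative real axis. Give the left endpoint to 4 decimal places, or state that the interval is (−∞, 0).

z∈(-6.0000,0).

Test eqn y'=λy, z=hλ:
  y_{n+1} = y_n + z·[2/3·y_n + 1/3·y_{n+1}] ⇒ (1 − 1/3z)y_{n+1} = (1 + 2/3z)y_n
  R(z) = (1 + 2/3z)/(1 − 1/3z).

Boundary: |R(x)|=1, x<0.
x=-1.41: |R|=0.0408
R=−1: 1+2/3x = −1+1/3x ⇒ -1/3x=2 ⇒ x=2/(-1/3)=-6.0000
Confirm numerically:
  x=-3.523: |R|=0.62027 <1
  x=-2.996: |R|=0.49900 <1
  x=-2.728: |R|=0.42877 <1
  x=-2.426: |R|=0.34132 <1
  x=-6.245: |R|=1.02650 >1
  x=-6.070: |R|=1.00772 >1
  x=-6.022: |R|=1.00244 >1
So |R|<1 on (-6.0000, 0).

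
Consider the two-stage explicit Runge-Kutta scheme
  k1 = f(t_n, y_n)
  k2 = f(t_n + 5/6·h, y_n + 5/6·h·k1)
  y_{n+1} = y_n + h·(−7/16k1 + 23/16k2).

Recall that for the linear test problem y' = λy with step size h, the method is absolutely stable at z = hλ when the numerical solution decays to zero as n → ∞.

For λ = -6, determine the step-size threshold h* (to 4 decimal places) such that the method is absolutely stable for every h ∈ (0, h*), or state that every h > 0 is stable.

Test eqn y'=λy, z=hλ:
  k1=λy_n ⇒ h·k1=z·y_n;  k2=λ(1+5/6z)y_n ⇒ h·k2=z(1+5/6z)y_n
  y_{n+1}/y_n = 1 − 7/16z + 23/16z(1+5/6z) = 1 + z + 115/96z²
  Hence R(z) = 1 + z + 115/96z².

Find x<0 with |R(x)|<1.
x=-1.74: |R|=2.8868
R=1: x+115/96x²=0 ⇒ x=−96/115=-0.8348; min R=1−1/(4·115/96)=0.7913>−1
Confirm numerically:
  x=-0.730: |R|=0.90837 <1
  x=-0.661: |R|=0.86239 <1
  x=-0.659: |R|=0.86123 <1
  x=-0.404: |R|=0.79152 <1
  x=-1.293: |R|=1.70974 >1
  x=-0.962: |R|=1.14660 >1
Stable set (-0.8348, 0).

(-0.8348,0); λ=-6 ⇒ h* = (96/115)/6 = 0.1391.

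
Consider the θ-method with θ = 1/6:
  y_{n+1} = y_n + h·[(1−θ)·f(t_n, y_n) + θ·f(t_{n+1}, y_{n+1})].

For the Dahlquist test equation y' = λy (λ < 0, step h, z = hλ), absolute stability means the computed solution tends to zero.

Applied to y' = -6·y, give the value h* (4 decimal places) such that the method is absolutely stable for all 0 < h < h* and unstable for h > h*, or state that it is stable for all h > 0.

On y'=λy, z=hλ:
  y_{n+1} = y_n + z·[5/6·y_n + 1/6·y_{n+1}] ⇒ (1 − 1/6z)y_{n+1} = (1 + 5/6z)y_n
  ⇒ R(z) = (1 + 5/6z)/(1 − 1/6z).

Boundary: |R(x)|=1, x<0.
x=-0.78: |R|=0.3097
R=−1: 1+5/6x = −1+1/6x ⇒ -2/3x=2 ⇒ x=2/(-2/3)=-3.0000
Confirm numerically:
  x=-2.572: |R|=0.80028 <1
  x=-1.782: |R|=0.37394 <1
  x=-1.675: |R|=0.30945 <1
  x=-3.332: |R|=1.14231 >1
  x=-3.021: |R|=1.00931 >1
Stable set (-3.0000, 0).

(-3.0000,0); λ=-6 ⇒ h* = (3)/6 = 0.5000.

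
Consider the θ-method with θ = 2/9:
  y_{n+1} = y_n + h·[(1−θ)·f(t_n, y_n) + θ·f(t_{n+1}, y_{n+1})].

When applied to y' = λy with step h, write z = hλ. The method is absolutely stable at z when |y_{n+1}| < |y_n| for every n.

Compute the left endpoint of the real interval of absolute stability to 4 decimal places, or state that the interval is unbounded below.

Set f=λy, z=hλ:
  y_{n+1} = y_n + z·[7/9·y_n + 2/9·y_{n+1}] ⇒ (1 − 2/9z)y_{n+1} = (1 + 7/9z)y_n
  ⇒ R(z) = (1 + 7/9z)/(1 − 2/9z).

Solve |R(x)|<1 on ℝ⁻.
x=-0.53: |R|=0.5258
R=−1: 1+7/9x = −1+2/9x ⇒ -5/9x=2 ⇒ x=2/(-5/9)=-3.6000
Confirm numerically:
  x=-3.524: |R|=0.97632 <1
  x=-2.532: |R|=0.62031 <1
  x=-2.108: |R|=0.43553 <1
  x=-4.099: |R|=1.14508 >1
  x=-3.947: |R|=1.10270 >1
  x=-3.709: |R|=1.03320 >1
So |R|<1 on (-3.6000, 0).

left endpoint -3.6000.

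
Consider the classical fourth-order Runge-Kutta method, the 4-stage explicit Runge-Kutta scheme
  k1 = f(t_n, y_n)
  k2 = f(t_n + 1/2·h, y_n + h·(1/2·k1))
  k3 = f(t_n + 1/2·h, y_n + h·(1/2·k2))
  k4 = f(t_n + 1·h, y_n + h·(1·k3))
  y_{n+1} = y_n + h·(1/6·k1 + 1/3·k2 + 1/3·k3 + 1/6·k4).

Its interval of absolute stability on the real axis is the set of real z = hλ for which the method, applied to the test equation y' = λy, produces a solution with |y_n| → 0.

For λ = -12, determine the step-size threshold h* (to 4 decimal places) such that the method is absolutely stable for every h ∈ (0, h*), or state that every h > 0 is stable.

(-2.7853,0); λ=-12 ⇒ h* = 0.2321.

Set f=λy, z=hλ:
  order 4, 4-stage ⇒ R(z)=1+z+z^2/2+z^3/6+z^4/24
  (e.g. R(-1.71)=0.27495, |R|=0.27495)

Solve |R(x)|<1 on ℝ⁻.
x=-1.71: |R|=0.2749
|R(-3.06)|=1.4996 |R(-2.35)|=0.5190 |R(-0.89)|=0.4147
Bisect:
  x_lo=-3.4180 |R|=2.4550  x_hi=-0.2905 |R|=0.7479
  mid=-1.85423 |R|=0.29487 →hi
  mid=-2.63611 |R|=0.79741 →hi
  mid=-3.02706 |R|=1.43003 →lo
  mid=-2.83159 |R|=1.07207 →lo
  mid=-2.73385 |R|=0.92517 →hi
  mid=-2.78272 |R|=0.99612 →hi
  mid=-2.80715 |R|=1.03346 →lo
  mid=-2.79493 |R|=1.01463 →lo
  ...
  [-2.78539,-2.78520] ⇒ x*=-2.7853
Interval (-2.7853, 0).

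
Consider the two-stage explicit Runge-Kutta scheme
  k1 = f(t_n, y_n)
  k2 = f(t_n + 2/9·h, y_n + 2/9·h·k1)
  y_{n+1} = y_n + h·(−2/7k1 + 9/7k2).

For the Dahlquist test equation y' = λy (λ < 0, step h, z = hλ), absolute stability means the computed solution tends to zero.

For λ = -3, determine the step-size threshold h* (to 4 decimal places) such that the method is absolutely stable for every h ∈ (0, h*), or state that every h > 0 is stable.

(-3.5000,0); λ=-3 ⇒ h* = (7/2)/3 = 1.1667.

On y'=λy, z=hλ:
  k1=λy_n ⇒ h·k1=z·y_n;  k2=λ(1+2/9z)y_n ⇒ h·k2=z(1+2/9z)y_n
  y_{n+1}/y_n = 1 − 2/7z + 9/7z(1+2/9z) = 1 + z + 2/7z²
  ⇒ R(z) = 1 + z + 2/7z².

Find x<0 with |R(x)|<1.
x=-1.72: |R|=0.1253
R=1: x+2/7x²=0 ⇒ x=−7/2=-3.5000; min R=1−1/(4·2/7)=0.1250>−1
Confirm numerically:
  x=-2.427: |R|=0.25595 <1
  x=-2.363: |R|=0.23236 <1
  x=-1.921: |R|=0.13335 <1
  x=-1.829: |R|=0.12678 <1
  x=-3.882: |R|=1.42369 >1
  x=-3.572: |R|=1.07348 >1
Stable set (-3.5000, 0).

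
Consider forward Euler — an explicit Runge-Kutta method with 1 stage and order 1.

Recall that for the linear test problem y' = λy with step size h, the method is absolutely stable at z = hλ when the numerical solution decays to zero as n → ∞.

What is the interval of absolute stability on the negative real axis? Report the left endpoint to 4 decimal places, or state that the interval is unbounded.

(-2.0000, 0).

On y'=λy, z=hλ:
  order 1, 1-stage ⇒ R(z)=1+z
  (e.g. R(-1.68)=-0.68000, |R|=0.68000)

Boundary: |R(x)|=1, x<0.
x=-1.68: |R|=0.6800
|R(-2.15)|=1.1500 |R(-1.9)|=0.9000 |R(-1.15)|=0.1500
Bisect:
  x_lo=-2.6372 |R|=1.6372  x_hi=-0.0978 |R|=0.9022
  mid=-1.36752 |R|=0.36752 →hi
  mid=-2.00237 |R|=1.00237 →lo
  mid=-1.68494 |R|=0.68494 →hi
  mid=-1.84366 |R|=0.84366 →hi
  mid=-1.92301 |R|=0.92301 →hi
  mid=-1.96269 |R|=0.96269 →hi
  mid=-1.98253 |R|=0.98253 →hi
  mid=-1.99245 |R|=0.99245 →hi
  mid=-1.99741 |R|=0.99741 →hi
  ...
  [-2.00005,-1.99989] ⇒ x*=-2.0000
Stable set (-2.0000, 0).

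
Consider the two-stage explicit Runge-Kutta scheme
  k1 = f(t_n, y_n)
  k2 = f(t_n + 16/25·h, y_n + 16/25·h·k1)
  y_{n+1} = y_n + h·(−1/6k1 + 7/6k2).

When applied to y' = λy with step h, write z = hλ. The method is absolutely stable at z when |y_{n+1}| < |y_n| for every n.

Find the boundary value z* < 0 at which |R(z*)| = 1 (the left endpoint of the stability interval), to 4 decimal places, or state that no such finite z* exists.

With y'=λy (z=hλ):
  k1=λy_n ⇒ h·k1=z·y_n;  k2=λ(1+16/25z)y_n ⇒ h·k2=z(1+16/25z)y_n
  y_{n+1}/y_n = 1 − 1/6z + 7/6z(1+16/25z) = 1 + z + 56/75z²
  ⇒ R(z) = 1 + z + 56/75z².

Need |R(x)|<1, x<0.
x=-1.35: |R|=1.0108
R=1: x+56/75x²=0 ⇒ x=−75/56=-1.3393; min R=1−1/(4·56/75)=0.6652>−1
Confirm numerically:
  x=-1.176: |R|=0.85662 <1
  x=-1.036: |R|=0.76539 <1
  x=-0.799: |R|=0.67767 <1
  x=-0.609: |R|=0.66792 <1
  x=-1.757: |R|=1.54800 >1
  x=-1.715: |R|=1.48111 >1
  x=-1.417: |R|=1.08222 >1
Interval (-1.3393, 0).

left endpoint -1.3393.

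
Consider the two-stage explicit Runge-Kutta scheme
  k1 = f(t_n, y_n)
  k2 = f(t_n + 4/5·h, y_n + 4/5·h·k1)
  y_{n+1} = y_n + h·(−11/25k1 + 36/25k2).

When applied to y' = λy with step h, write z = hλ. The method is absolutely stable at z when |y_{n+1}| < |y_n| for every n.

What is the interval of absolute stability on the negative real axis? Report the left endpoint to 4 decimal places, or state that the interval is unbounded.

z∈(-0.8681,0).

On y'=λy, z=hλ:
  k1=λy_n ⇒ h·k1=z·y_n;  k2=λ(1+4/5z)y_n ⇒ h·k2=z(1+4/5z)y_n
  y_{n+1}/y_n = 1 − 11/25z + 36/25z(1+4/5z) = 1 + z + 144/125z²
  R(z) = 1 + z + 144/125z².

Find x<0 with |R(x)|<1.
x=-1.18: |R|=1.4240
R=1: x+144/125x²=0 ⇒ x=−125/144=-0.8681; min R=1−1/(4·144/125)=0.7830>−1
Confirm numerically:
  x=-0.562: |R|=0.80185 <1
  x=-0.513: |R|=0.79017 <1
  x=-0.377: |R|=0.78673 <1
  x=-1.275: |R|=1.59772 >1
  x=-0.912: |R|=1.04617 >1
Interval (-0.8681, 0).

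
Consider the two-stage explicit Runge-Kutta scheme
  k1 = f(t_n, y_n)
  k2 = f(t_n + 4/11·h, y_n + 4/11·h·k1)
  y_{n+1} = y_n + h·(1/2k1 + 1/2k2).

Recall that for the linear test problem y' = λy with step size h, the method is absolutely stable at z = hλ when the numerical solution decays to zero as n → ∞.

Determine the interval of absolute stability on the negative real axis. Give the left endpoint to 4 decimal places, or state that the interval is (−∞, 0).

(-5.5000, 0).

With y'=λy (z=hλ):
  k1=λy_n ⇒ h·k1=z·y_n;  k2=λ(1+4/11z)y_n ⇒ h·k2=z(1+4/11z)y_n
  y_{n+1}/y_n = 1 + 1/2z + 1/2z(1+4/11z) = 1 + z + 2/11z²
  ⇒ R(z) = 1 + z + 2/11z².

Boundary: |R(x)|=1, x<0.
x=-1.68: |R|=0.1668
R=1: x+2/11x²=0 ⇒ x=−11/2=-5.5000; min R=1−1/(4·2/11)=-0.3750>−1
Confirm numerically:
  x=-5.269: |R|=0.77870 <1
  x=-5.152: |R|=0.67402 <1
  x=-3.740: |R|=0.19680 <1
  x=-2.353: |R|=0.34634 <1
  x=-5.887: |R|=1.41423 >1
  x=-5.577: |R|=1.07808 >1
So |R|<1 on (-5.5000, 0).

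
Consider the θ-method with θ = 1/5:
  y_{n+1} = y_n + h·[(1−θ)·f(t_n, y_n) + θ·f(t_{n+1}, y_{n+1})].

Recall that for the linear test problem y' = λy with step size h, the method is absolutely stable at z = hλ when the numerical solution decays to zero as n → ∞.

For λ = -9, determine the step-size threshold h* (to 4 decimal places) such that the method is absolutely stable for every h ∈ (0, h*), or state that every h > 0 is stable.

Set f=λy, z=hλ:
  y_{n+1} = y_n + z·[4/5·y_n + 1/5·y_{n+1}] ⇒ (1 − 1/5z)y_{n+1} = (1 + 4/5z)y_n
  R(z) = (1 + 4/5z)/(1 − 1/5z).

Boundary: |R(x)|=1, x<0.
x=-1.1: |R|=0.0984
R=−1: 1+4/5x = −1+1/5x ⇒ -3/5x=2 ⇒ x=2/(-3/5)=-3.3333
Confirm numerically:
  x=-2.921: |R|=0.84383 <1
  x=-2.414: |R|=0.62800 <1
  x=-2.147: |R|=0.50203 <1
  x=-1.647: |R|=0.23890 <1
  x=-3.756: |R|=1.14481 >1
  x=-3.477: |R|=1.05084 >1
  x=-3.388: |R|=1.01955 >1
So |R|<1 on (-3.3333, 0).

(-3.3333,0); λ=-9 ⇒ h* = (10/3)/9 = 0.3704.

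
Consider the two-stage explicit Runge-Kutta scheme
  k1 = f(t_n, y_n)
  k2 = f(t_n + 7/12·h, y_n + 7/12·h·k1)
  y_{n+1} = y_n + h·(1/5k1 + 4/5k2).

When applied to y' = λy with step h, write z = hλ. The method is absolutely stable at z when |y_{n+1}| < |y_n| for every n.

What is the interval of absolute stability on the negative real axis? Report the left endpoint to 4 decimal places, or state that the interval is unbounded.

(-2.1429, 0).

On y'=λy, z=hλ:
  k1=λy_n ⇒ h·k1=z·y_n;  k2=λ(1+7/12z)y_n ⇒ h·k2=z(1+7/12z)y_n
  y_{n+1}/y_n = 1 + 1/5z + 4/5z(1+7/12z) = 1 + z + 7/15z²
  ⇒ R(z) = 1 + z + 7/15z².

Solve |R(x)|<1 on ℝ⁻.
x=-1.15: |R|=0.4672
R=1: x+7/15x²=0 ⇒ x=−15/7=-2.1429; min R=1−1/(4·7/15)=0.4643>−1
Confirm numerically:
  x=-1.998: |R|=0.86494 <1
  x=-1.507: |R|=0.55282 <1
  x=-1.152: |R|=0.46732 <1
  x=-1.071: |R|=0.46429 <1
  x=-2.451: |R|=1.35245 >1
  x=-2.210: |R|=1.06925 >1
Stable set (-2.1429, 0).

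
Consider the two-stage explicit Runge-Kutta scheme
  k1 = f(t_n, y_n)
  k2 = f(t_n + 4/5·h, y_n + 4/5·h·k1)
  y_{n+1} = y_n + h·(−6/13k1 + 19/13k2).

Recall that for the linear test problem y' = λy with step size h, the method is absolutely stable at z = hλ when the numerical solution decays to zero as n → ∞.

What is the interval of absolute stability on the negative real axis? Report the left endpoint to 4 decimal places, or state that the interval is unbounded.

Test eqn y'=λy, z=hλ:
  k1=λy_n ⇒ h·k1=z·y_n;  k2=λ(1+4/5z)y_n ⇒ h·k2=z(1+4/5z)y_n
  y_{n+1}/y_n = 1 − 6/13z + 19/13z(1+4/5z) = 1 + z + 76/65z²
  Hence R(z) = 1 + z + 76/65z².

Need |R(x)|<1, x<0.
x=-0.52: |R|=0.7962
R=1: x+76/65x²=0 ⇒ x=−65/76=-0.8553; min R=1−1/(4·76/65)=0.7862>−1
Confirm numerically:
  x=-0.638: |R|=0.83793 <1
  x=-0.609: |R|=0.82465 <1
  x=-0.586: |R|=0.81551 <1
  x=-0.401: |R|=0.78701 <1
  x=-1.431: |R|=1.96331 >1
  x=-1.377: |R|=1.84001 >1
  x=-0.979: |R|=1.14164 >1
So |R|<1 on (-0.8553, 0).

(-0.8553, 0).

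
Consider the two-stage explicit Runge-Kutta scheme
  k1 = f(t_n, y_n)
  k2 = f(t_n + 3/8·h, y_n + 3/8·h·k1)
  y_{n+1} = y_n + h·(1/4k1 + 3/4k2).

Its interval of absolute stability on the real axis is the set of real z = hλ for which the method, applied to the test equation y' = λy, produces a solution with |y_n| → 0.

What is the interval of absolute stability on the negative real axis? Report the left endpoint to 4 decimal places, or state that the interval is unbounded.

Test eqn y'=λy, z=hλ:
  k1=λy_n ⇒ h·k1=z·y_n;  k2=λ(1+3/8z)y_n ⇒ h·k2=z(1+3/8z)y_n
  y_{n+1}/y_n = 1 + 1/4z + 3/4z(1+3/8z) = 1 + z + 9/32z²
  R(z) = 1 + z + 9/32z².

Solve |R(x)|<1 on ℝ⁻.
x=-0.92: |R|=0.3181
R=1: x+9/32x²=0 ⇒ x=−32/9=-3.5556; min R=1−1/(4·9/32)=0.1111>−1
Confirm numerically:
  x=-2.871: |R|=0.44724 <1
  x=-2.240: |R|=0.17120 <1
  x=-1.551: |R|=0.12558 <1
  x=-3.841: |R|=1.30836 >1
  x=-3.793: |R|=1.25330 >1
  x=-3.673: |R|=1.12132 >1
Interval (-3.5556, 0).

z∈(-3.5556,0).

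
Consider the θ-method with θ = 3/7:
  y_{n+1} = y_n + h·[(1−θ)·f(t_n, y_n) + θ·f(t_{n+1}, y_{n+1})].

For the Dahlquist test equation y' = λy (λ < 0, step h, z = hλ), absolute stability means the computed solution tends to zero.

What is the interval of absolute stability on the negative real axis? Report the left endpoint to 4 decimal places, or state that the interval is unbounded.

Test eqn y'=λy, z=hλ:
  y_{n+1} = y_n + z·[4/7·y_n + 3/7·y_{n+1}] ⇒ (1 − 3/7z)y_{n+1} = (1 + 4/7z)y_n
  Hence R(z) = (1 + 4/7z)/(1 − 3/7z).

Find x<0 with |R(x)|<1.
x=-1.25: |R|=0.1860
R=−1: 1+4/7x = −1+3/7x ⇒ -1/7x=2 ⇒ x=2/(-1/7)=-14.0000
Confirm numerically:
  x=-11.040: |R|=0.92622 <1
  x=-8.811: |R|=0.84479 <1
  x=-6.593: |R|=0.72340 <1
  x=-14.346: |R|=1.00691 >1
  x=-14.049: |R|=1.00100 >1
Interval (-14.0000, 0).

z∈(-14.0000,0).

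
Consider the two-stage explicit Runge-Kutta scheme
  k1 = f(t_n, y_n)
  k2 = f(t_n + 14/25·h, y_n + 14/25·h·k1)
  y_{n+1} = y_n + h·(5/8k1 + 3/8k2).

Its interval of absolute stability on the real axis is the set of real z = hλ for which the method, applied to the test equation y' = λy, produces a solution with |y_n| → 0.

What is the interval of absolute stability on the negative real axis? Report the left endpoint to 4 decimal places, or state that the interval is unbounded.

z∈(-4.7619,0).

Test eqn y'=λy, z=hλ:
  k1=λy_n ⇒ h·k1=z·y_n;  k2=λ(1+14/25z)y_n ⇒ h·k2=z(1+14/25z)y_n
  y_{n+1}/y_n = 1 + 5/8z + 3/8z(1+14/25z) = 1 + z + 21/100z²
  R(z) = 1 + z + 21/100z².

Find x<0 with |R(x)|<1.
x=-1.55: |R|=0.0455
R=1: x+21/100x²=0 ⇒ x=−100/21=-4.7619; min R=1−1/(4·21/100)=-0.1905>−1
Confirm numerically:
  x=-3.520: |R|=0.08198 <1
  x=-2.252: |R|=0.18698 <1
  x=-2.158: |R|=0.18004 <1
  x=-5.173: |R|=1.44659 >1
  x=-4.946: |R|=1.19121 >1
Stable set (-4.7619, 0).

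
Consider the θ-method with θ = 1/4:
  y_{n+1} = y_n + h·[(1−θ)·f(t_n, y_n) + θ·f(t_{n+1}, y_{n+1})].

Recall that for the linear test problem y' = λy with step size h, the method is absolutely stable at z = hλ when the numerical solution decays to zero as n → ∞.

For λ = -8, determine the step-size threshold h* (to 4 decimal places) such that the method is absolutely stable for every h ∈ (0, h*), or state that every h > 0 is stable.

On y'=λy, z=hλ:
  y_{n+1} = y_n + z·[3/4·y_n + 1/4·y_{n+1}] ⇒ (1 − 1/4z)y_{n+1} = (1 + 3/4z)y_n
  ⇒ R(z) = (1 + 3/4z)/(1 − 1/4z).

Boundary: |R(x)|=1, x<0.
x=-0.34: |R|=0.6866
R=−1: 1+3/4x = −1+1/4x ⇒ -1/2x=2 ⇒ x=2/(-1/2)=-4.0000
Confirm numerically:
  x=-3.933: |R|=0.98311 <1
  x=-3.128: |R|=0.75533 <1
  x=-2.402: |R|=0.50078 <1
  x=-1.659: |R|=0.17265 <1
  x=-4.437: |R|=1.10359 >1
  x=-4.289: |R|=1.06973 >1
  x=-4.200: |R|=1.04878 >1
Stable set (-4.0000, 0).

(-4.0000,0); λ=-8 ⇒ h* = (4)/8 = 0.5000.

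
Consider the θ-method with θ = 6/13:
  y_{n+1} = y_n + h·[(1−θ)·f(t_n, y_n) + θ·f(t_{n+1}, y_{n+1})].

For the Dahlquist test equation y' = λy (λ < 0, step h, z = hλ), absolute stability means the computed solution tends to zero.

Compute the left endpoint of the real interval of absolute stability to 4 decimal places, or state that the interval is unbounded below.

left endpoint -26.0000.

On y'=λy, z=hλ:
  y_{n+1} = y_n + z·[7/13·y_n + 6/13·y_{n+1}] ⇒ (1 − 6/13z)y_{n+1} = (1 + 7/13z)y_n
  R(z) = (1 + 7/13z)/(1 − 6/13z).

Find x<0 with |R(x)|<1.
x=-0.69: |R|=0.4767
R=−1: 1+7/13x = −1+6/13x ⇒ -1/13x=2 ⇒ x=2/(-1/13)=-26.0000
Confirm numerically:
  x=-18.139: |R|=0.93548 <1
  x=-17.885: |R|=0.93255 <1
  x=-16.817: |R|=0.91938 <1
  x=-26.504: |R|=1.00293 >1
  x=-26.298: |R|=1.00174 >1
  x=-26.092: |R|=1.00054 >1
Stable set (-26.0000, 0).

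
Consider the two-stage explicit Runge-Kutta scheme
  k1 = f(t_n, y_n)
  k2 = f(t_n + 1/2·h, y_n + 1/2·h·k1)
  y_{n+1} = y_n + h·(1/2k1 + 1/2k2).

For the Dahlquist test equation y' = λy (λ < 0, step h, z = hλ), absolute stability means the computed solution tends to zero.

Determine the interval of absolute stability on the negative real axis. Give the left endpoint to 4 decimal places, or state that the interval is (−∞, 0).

With y'=λy (z=hλ):
  k1=λy_n ⇒ h·k1=z·y_n;  k2=λ(1+1/2z)y_n ⇒ h·k2=z(1+1/2z)y_n
  y_{n+1}/y_n = 1 + 1/2z + 1/2z(1+1/2z) = 1 + z + 1/4z²
  so R(z) = 1 + z + 1/4z².

Boundary: |R(x)|=1, x<0.
x=-0.35: |R|=0.6806
R=1: x+1/4x²=0 ⇒ x=−4=-4.0000; min R=1−1/(4·1/4)=0.0000>−1
Confirm numerically:
  x=-3.665: |R|=0.69306 <1
  x=-2.795: |R|=0.15801 <1
  x=-2.242: |R|=0.01464 <1
  x=-1.771: |R|=0.01311 <1
  x=-4.519: |R|=1.58634 >1
  x=-4.159: |R|=1.16532 >1
  x=-4.101: |R|=1.10355 >1
So |R|<1 on (-4.0000, 0).

(-4.0000, 0).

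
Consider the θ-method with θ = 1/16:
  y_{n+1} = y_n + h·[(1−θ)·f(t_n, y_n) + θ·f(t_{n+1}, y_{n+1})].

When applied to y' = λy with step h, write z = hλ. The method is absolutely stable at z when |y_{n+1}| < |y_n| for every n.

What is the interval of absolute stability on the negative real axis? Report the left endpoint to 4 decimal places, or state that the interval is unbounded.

(-2.2857, 0).

Set f=λy, z=hλ:
  y_{n+1} = y_n + z·[15/16·y_n + 1/16·y_{n+1}] ⇒ (1 − 1/16z)y_{n+1} = (1 + 15/16z)y_n
  ⇒ R(z) = (1 + 15/16z)/(1 − 1/16z).

Need |R(x)|<1, x<0.
x=-1.5: |R|=0.3714
R=−1: 1+15/16x = −1+1/16x ⇒ -7/8x=2 ⇒ x=2/(-7/8)=-2.2857
Confirm numerically:
  x=-1.987: |R|=0.76750 <1
  x=-1.704: |R|=0.53999 <1
  x=-1.537: |R|=0.40229 <1
  x=-2.841: |R|=1.41261 >1
  x=-2.405: |R|=1.09074 >1
Interval (-2.2857, 0).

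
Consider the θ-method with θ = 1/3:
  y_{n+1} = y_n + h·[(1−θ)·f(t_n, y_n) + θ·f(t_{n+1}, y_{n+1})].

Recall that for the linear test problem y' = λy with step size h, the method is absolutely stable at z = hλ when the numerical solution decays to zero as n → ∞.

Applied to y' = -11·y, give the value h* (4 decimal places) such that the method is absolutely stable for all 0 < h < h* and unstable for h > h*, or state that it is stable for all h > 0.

(-6.0000,0); λ=-11 ⇒ h* = (6)/11 = 0.5455.

Test eqn y'=λy, z=hλ:
  y_{n+1} = y_n + z·[2/3·y_n + 1/3·y_{n+1}] ⇒ (1 − 1/3z)y_{n+1} = (1 + 2/3z)y_n
  so R(z) = (1 + 2/3z)/(1 − 1/3z).

Solve |R(x)|<1 on ℝ⁻.
x=-1.14: |R|=0.1739
R=−1: 1+2/3x = −1+1/3x ⇒ -1/3x=2 ⇒ x=2/(-1/3)=-6.0000
Confirm numerically:
  x=-5.809: |R|=0.97832 <1
  x=-5.405: |R|=0.92921 <1
  x=-3.917: |R|=0.69886 <1
  x=-6.585: |R|=1.06103 >1
  x=-6.451: |R|=1.04772 >1
  x=-6.359: |R|=1.03836 >1
Interval (-6.0000, 0).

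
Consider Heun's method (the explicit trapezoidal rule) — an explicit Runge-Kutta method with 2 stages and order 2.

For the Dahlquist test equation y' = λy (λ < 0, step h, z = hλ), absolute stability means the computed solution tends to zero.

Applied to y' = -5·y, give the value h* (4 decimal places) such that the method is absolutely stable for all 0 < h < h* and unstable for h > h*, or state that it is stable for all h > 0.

(-2.0000,0); λ=-5 ⇒ h* = 0.4000.

Set f=λy, z=hλ:
  order 2, 2-stage ⇒ R(z)=1+z+z^2/2
  (e.g. R(-0.88)=0.50720, |R|=0.50720)

Boundary: |R(x)|=1, x<0.
x=-0.88: |R|=0.5072
|R(-2.25)|=1.2812 |R(-2.23)|=1.2565 |R(-2.05)|=1.0512
Bisect:
  x_lo=-2.6733 |R|=1.9000  x_hi=-0.2151 |R|=0.8080
  mid=-1.44423 |R|=0.59867 →hi
  mid=-2.05878 |R|=1.06051 →lo
  mid=-1.75150 |R|=0.78238 →hi
  mid=-1.90514 |R|=0.90964 →hi
  mid=-1.98196 |R|=0.98212 →hi
  mid=-2.02037 |R|=1.02058 →lo
  mid=-2.00116 |R|=1.00116 →lo
  mid=-1.99156 |R|=0.99160 →hi
  mid=-1.99636 |R|=0.99637 →hi
  mid=-1.99876 |R|=0.99876 →hi
  ...
  [-2.00011,-1.99996] ⇒ x*=-2.0000
Interval (-2.0000, 0).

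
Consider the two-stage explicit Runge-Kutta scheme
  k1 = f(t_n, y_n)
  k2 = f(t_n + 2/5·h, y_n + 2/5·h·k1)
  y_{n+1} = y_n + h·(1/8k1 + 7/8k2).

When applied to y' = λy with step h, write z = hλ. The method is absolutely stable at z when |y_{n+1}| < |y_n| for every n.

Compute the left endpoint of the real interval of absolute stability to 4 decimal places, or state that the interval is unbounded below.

z* = -2.8571.

Test eqn y'=λy, z=hλ:
  k1=λy_n ⇒ h·k1=z·y_n;  k2=λ(1+2/5z)y_n ⇒ h·k2=z(1+2/5z)y_n
  y_{n+1}/y_n = 1 + 1/8z + 7/8z(1+2/5z) = 1 + z + 7/20z²
  ⇒ R(z) = 1 + z + 7/20z².

Solve |R(x)|<1 on ℝ⁻.
x=-1.65: |R|=0.3029
R=1: x+7/20x²=0 ⇒ x=−20/7=-2.8571; min R=1−1/(4·7/20)=0.2857>−1
Confirm numerically:
  x=-2.685: |R|=0.83823 <1
  x=-2.225: |R|=0.50772 <1
  x=-2.025: |R|=0.41022 <1
  x=-1.579: |R|=0.29363 <1
  x=-3.077: |R|=1.23678 >1
  x=-3.061: |R|=1.21840 >1
  x=-2.883: |R|=1.02609 >1
Stable set (-2.8571, 0).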